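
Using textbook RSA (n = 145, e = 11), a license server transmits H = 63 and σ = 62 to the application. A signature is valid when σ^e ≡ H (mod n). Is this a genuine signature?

Squares mod 145: σ^1≡62, σ^2≡74, σ^4≡111, σ^8≡141
11 = 8 + 2 + 1, so σ^11 ≡ 141·74·62 ≡ 63 (mod 145)
Since 63 equals the digest 63, verification succeeds.

genuine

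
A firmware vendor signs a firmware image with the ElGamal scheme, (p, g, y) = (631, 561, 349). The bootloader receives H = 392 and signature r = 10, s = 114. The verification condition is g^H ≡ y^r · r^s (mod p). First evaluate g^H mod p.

456

561^2 = 314721 ≡ 483
561^4 ≡ 483^2 = 233289 ≡ 450
561^8 ≡ 450^2 = 202500 ≡ 580
561^16 ≡ 580^2 = 336400 ≡ 77
561^32 ≡ 77^2 = 5929 ≡ 250
561^64 ≡ 250^2 = 62500 ≡ 31
561^128 ≡ 31^2 = 961 ≡ 330
561^256 ≡ 330^2 = 108900 ≡ 368
392 = 256 + 128 + 8, so 561^392 ≡ 368·330·580 ≡ 456 (mod 631)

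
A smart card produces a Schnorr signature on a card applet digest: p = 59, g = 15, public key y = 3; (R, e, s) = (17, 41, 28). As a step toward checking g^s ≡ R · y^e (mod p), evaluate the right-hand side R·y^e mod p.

4

3^2 = 9
3^4 ≡ 9^2 = 81 ≡ 22
3^8 ≡ 22^2 = 484 ≡ 12
3^16 ≡ 12^2 = 144 ≡ 26
3^32 ≡ 26^2 = 676 ≡ 27
41 = 32 + 8 + 1, so 3^41 ≡ 27·12·3 ≡ 28 (mod 59)
R · y^e ≡ 17·28 = 476 ≡ 4 (mod 59)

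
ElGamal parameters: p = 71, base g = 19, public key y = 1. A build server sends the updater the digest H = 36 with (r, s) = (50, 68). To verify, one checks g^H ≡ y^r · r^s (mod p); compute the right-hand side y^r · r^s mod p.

19

1^50 mod 71 = 1
50^68 mod 71 = 19
y^r · r^s ≡ 1·19 = 19 ≡ 19 (mod 71)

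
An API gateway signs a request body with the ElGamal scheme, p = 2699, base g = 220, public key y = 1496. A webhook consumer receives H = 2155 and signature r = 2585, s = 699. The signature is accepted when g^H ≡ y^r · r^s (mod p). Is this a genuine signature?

Left side g^H mod p:
220^2 = 48400 ≡ 2517
220^4 ≡ 2517^2 = 6335289 ≡ 736
220^8 ≡ 736^2 = 541696 ≡ 1896
220^16 ≡ 1896^2 = 3594816 ≡ 2447
220^32 ≡ 2447^2 = 5987809 ≡ 1427
220^64 ≡ 1427^2 = 2036329 ≡ 1283
220^128 ≡ 1283^2 = 1646089 ≡ 2398
220^256 ≡ 2398^2 = 5750404 ≡ 1534
220^512 ≡ 1534^2 = 2353156 ≡ 2327
220^1024 ≡ 2327^2 = 5414929 ≡ 735
220^2048 ≡ 735^2 = 540225 ≡ 425
2155 = 2048 + 64 + 32 + 8 + 2 + 1, so 220^2155 ≡ 425·1283·1427·1896·2517·220 ≡ 968 (mod 2699)
Right side y^r · r^s mod p:
1496^2 = 2238016 ≡ 545
1496^4 ≡ 545^2 = 297025 ≡ 135
1496^8 ≡ 135^2 = 18225 ≡ 2031
1496^16 ≡ 2031^2 = 4124961 ≡ 889
1496^32 ≡ 889^2 = 790321 ≡ 2213
1496^64 ≡ 2213^2 = 4897369 ≡ 1383
1496^128 ≡ 1383^2 = 1912689 ≡ 1797
1496^256 ≡ 1797^2 = 3229209 ≡ 1205
1496^512 ≡ 1205^2 = 1452025 ≡ 2662
1496^1024 ≡ 2662^2 = 7086244 ≡ 1369
1496^2048 ≡ 1369^2 = 1874161 ≡ 1055
2585 = 2048 + 512 + 16 + 8 + 1, so 1496^2585 ≡ 1055·2662·889·2031·1496 ≡ 633 (mod 2699)
2585^2 = 6682225 ≡ 2200
2585^4 ≡ 2200^2 = 4840000 ≡ 693
2585^8 ≡ 693^2 = 480249 ≡ 2526
2585^16 ≡ 2526^2 = 6380676 ≡ 240
2585^32 ≡ 240^2 = 57600 ≡ 921
2585^64 ≡ 921^2 = 848241 ≡ 755
2585^128 ≡ 755^2 = 570025 ≡ 536
2585^256 ≡ 536^2 = 287296 ≡ 1202
2585^512 ≡ 1202^2 = 1444804 ≡ 839
699 = 512 + 128 + 32 + 16 + 8 + 2 + 1, so 2585^699 ≡ 839·536·921·240·2526·2200·2585 ≡ 1576 (mod 2699)
633·1576 = 997608 ≡ 1677 (mod 2699)
968 ≠ 1677, so verification fails.

forged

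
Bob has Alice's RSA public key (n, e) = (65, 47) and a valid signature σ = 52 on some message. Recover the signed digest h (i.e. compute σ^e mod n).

σ^2 ≡ 52^2 = 2704 ≡ 39
σ^4 ≡ 39^2 = 1521 ≡ 26
σ^8 ≡ 26^2 = 676 ≡ 26
σ^16 ≡ 26^2 = 676 ≡ 26
σ^32 ≡ 26^2 = 676 ≡ 26
47 = 32 + 8 + 4 + 2 + 1, so σ^47 ≡ 26·26·26·39·52 ≡ 13 (mod 65)

13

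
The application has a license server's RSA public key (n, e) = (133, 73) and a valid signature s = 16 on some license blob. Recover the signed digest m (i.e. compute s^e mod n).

16

s^2 ≡ 16^2 = 256 ≡ 123
s^4 ≡ 123^2 = 15129 ≡ 100
s^8 ≡ 100^2 = 10000 ≡ 25
s^16 ≡ 25^2 = 625 ≡ 93
s^32 ≡ 93^2 = 8649 ≡ 4
s^64 ≡ 4^2 = 16
73 = 64 + 8 + 1, so s^73 ≡ 16·25·16 ≡ 16 (mod 133)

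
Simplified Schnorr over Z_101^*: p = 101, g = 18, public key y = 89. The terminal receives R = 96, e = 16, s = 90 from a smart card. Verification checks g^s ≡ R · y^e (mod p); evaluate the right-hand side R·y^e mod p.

14

89^2 = 7921 ≡ 43
89^4 ≡ 43^2 = 1849 ≡ 31
89^8 ≡ 31^2 = 961 ≡ 52
89^16 ≡ 52^2 = 2704 ≡ 78
R · y^e ≡ 96·78 = 7488 ≡ 14 (mod 101)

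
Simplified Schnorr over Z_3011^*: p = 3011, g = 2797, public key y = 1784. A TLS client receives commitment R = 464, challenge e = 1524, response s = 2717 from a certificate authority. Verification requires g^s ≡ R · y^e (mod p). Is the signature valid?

g^s mod p:
Squares mod 3011: 2797^1≡2797, 2797^2≡631, 2797^4≡709, 2797^8≡2855, 2797^16≡248, 2797^32≡1284, 2797^64≡1639, 2797^128≡509, 2797^256≡135, 2797^512≡159, 2797^1024≡1193, 2797^2048≡2057
2717 = 2048 + 512 + 128 + 16 + 8 + 4 + 1, so 2797^2717 ≡ 2057·159·509·248·2855·709·2797 ≡ 1027 (mod 3011)
R · y^e mod p:
Squares mod 3011: 1784^1≡1784, 1784^2≡29, 1784^4≡841, 1784^8≡2707, 1784^16≡2086, 1784^32≡501, 1784^64≡1088, 1784^128≡421, 1784^256≡2603, 1784^512≡859, 1784^1024≡186
1524 = 1024 + 256 + 128 + 64 + 32 + 16 + 4, so 1784^1524 ≡ 186·2603·421·1088·501·2086·841 ≡ 1034 (mod 3011)
464·1034 = 479776 ≡ 1027 (mod 3011)
1027 ≡ 1027 (mod 3011); signature holds.

valid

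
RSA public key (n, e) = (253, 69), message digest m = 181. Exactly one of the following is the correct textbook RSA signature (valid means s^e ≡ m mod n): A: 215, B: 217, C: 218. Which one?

C

Candidate A: Squares mod 253: 215^1≡215, 215^2≡179, 215^4≡163, 215^8≡4, 215^16≡16, 215^32≡3, 215^64≡9; 69 = 64 + 4 + 1, so 215^69 ≡ 9·163·215 ≡ 167 (mod 253)
Candidate B: Squares mod 253: 217^1≡217, 217^2≡31, 217^4≡202, 217^8≡71, 217^16≡234, 217^32≡108, 217^64≡26; 69 = 64 + 4 + 1, so 217^69 ≡ 26·202·217 ≡ 172 (mod 253)
Candidate C: Squares mod 253: 218^1≡218, 218^2≡213, 218^4≡82, 218^8≡146, 218^16≡64, 218^32≡48, 218^64≡27; 69 = 64 + 4 + 1, so 218^69 ≡ 27·82·218 ≡ 181 (mod 253)
  → matches m = 181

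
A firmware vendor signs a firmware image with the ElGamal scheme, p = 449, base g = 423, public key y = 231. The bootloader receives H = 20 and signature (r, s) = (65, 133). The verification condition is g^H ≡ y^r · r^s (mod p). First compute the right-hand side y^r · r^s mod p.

195

231^2 = 53361 ≡ 379
231^4 ≡ 379^2 = 143641 ≡ 410
231^8 ≡ 410^2 = 168100 ≡ 174
231^16 ≡ 174^2 = 30276 ≡ 193
231^32 ≡ 193^2 = 37249 ≡ 431
231^64 ≡ 431^2 = 185761 ≡ 324
65 = 64 + 1, so 231^65 ≡ 324·231 ≡ 310 (mod 449)
65^2 = 4225 ≡ 184
65^4 ≡ 184^2 = 33856 ≡ 181
65^8 ≡ 181^2 = 32761 ≡ 433
65^16 ≡ 433^2 = 187489 ≡ 256
65^32 ≡ 256^2 = 65536 ≡ 431
65^64 ≡ 431^2 = 185761 ≡ 324
65^128 ≡ 324^2 = 104976 ≡ 359
133 = 128 + 4 + 1, so 65^133 ≡ 359·181·65 ≡ 341 (mod 449)
y^r · r^s ≡ 310·341 = 105710 ≡ 195 (mod 449)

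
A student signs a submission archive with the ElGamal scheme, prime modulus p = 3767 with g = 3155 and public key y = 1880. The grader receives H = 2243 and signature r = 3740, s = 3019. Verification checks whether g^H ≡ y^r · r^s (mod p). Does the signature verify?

does not verify

Left side g^H mod p:
3155^2243 mod 3767 = 133
Right side y^r · r^s mod p:
1880^3740 mod 3767 = 2757
3740^3019 mod 3767 = 3057
2757·3057 = 8428149 ≡ 1370 (mod 3767)
133 ≠ 1370, so verification fails.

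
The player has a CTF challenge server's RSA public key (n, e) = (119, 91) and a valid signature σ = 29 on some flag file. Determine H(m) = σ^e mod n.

σ^2 ≡ 29^2 = 841 ≡ 8
σ^4 ≡ 8^2 = 64
σ^8 ≡ 64^2 = 4096 ≡ 50
σ^16 ≡ 50^2 = 2500 ≡ 1
σ^32 ≡ 1^2 = 1
σ^64 ≡ 1^2 = 1
91 = 64 + 16 + 8 + 2 + 1, so σ^91 ≡ 1·1·50·8·29 ≡ 57 (mod 119)

57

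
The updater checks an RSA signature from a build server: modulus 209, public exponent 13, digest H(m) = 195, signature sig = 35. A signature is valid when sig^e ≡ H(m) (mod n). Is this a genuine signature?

sig^13 mod 209 = 195
195 = H(m), so the signature checks out.

genuine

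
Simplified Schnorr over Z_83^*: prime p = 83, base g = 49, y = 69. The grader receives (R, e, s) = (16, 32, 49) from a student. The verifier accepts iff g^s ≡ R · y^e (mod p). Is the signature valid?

g^s mod p:
49^2 = 2401 ≡ 77
49^4 ≡ 77^2 = 5929 ≡ 36
49^8 ≡ 36^2 = 1296 ≡ 51
49^16 ≡ 51^2 = 2601 ≡ 28
49^32 ≡ 28^2 = 784 ≡ 37
49 = 32 + 16 + 1, so 49^49 ≡ 37·28·49 ≡ 51 (mod 83)
R · y^e mod p:
69^2 = 4761 ≡ 30
69^4 ≡ 30^2 = 900 ≡ 70
69^8 ≡ 70^2 = 4900 ≡ 3
69^16 ≡ 3^2 = 9
69^32 ≡ 9^2 = 81
16·81 = 1296 ≡ 51 (mod 83)
51 ≡ 51 (mod 83); signature holds.

valid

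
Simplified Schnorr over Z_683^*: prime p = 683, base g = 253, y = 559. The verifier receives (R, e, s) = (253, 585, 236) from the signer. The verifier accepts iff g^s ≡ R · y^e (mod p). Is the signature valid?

invalid

g^s mod p:
253^2 = 64009 ≡ 490
253^4 ≡ 490^2 = 240100 ≡ 367
253^8 ≡ 367^2 = 134689 ≡ 138
253^16 ≡ 138^2 = 19044 ≡ 603
253^32 ≡ 603^2 = 363609 ≡ 253
253^64 ≡ 253^2 = 64009 ≡ 490
253^128 ≡ 490^2 = 240100 ≡ 367
236 = 128 + 64 + 32 + 8 + 4, so 253^236 ≡ 367·490·253·138·367 ≡ 243 (mod 683)
R · y^e mod p:
559^2 = 312481 ≡ 350
559^4 ≡ 350^2 = 122500 ≡ 243
559^8 ≡ 243^2 = 59049 ≡ 311
559^16 ≡ 311^2 = 96721 ≡ 418
559^32 ≡ 418^2 = 174724 ≡ 559
559^64 ≡ 559^2 = 312481 ≡ 350
559^128 ≡ 350^2 = 122500 ≡ 243
559^256 ≡ 243^2 = 59049 ≡ 311
559^512 ≡ 311^2 = 96721 ≡ 418
585 = 512 + 64 + 8 + 1, so 559^585 ≡ 418·350·311·559 ≡ 104 (mod 683)
253·104 = 26312 ≡ 358 (mod 683)
243 ≠ 358; the check fails.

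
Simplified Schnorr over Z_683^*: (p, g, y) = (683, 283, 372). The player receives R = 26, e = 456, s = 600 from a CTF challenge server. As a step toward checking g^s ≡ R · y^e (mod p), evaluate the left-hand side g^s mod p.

283^2 = 80089 ≡ 178
283^4 ≡ 178^2 = 31684 ≡ 266
283^8 ≡ 266^2 = 70756 ≡ 407
283^16 ≡ 407^2 = 165649 ≡ 363
283^32 ≡ 363^2 = 131769 ≡ 633
283^64 ≡ 633^2 = 400689 ≡ 451
283^128 ≡ 451^2 = 203401 ≡ 550
283^256 ≡ 550^2 = 302500 ≡ 614
283^512 ≡ 614^2 = 376996 ≡ 663
600 = 512 + 64 + 16 + 8, so 283^600 ≡ 663·451·363·407 ≡ 19 (mod 683)

19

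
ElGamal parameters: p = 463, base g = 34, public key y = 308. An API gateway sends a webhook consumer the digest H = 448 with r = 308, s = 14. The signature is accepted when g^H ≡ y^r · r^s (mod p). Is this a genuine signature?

Left side g^H mod p:
34^2 = 1156 ≡ 230
34^4 ≡ 230^2 = 52900 ≡ 118
34^8 ≡ 118^2 = 13924 ≡ 34
34^16 ≡ 34^2 = 1156 ≡ 230
34^32 ≡ 230^2 = 52900 ≡ 118
34^64 ≡ 118^2 = 13924 ≡ 34
34^128 ≡ 34^2 = 1156 ≡ 230
34^256 ≡ 230^2 = 52900 ≡ 118
448 = 256 + 128 + 64, so 34^448 ≡ 118·230·34 ≡ 1 (mod 463)
Right side y^r · r^s mod p:
308^2 = 94864 ≡ 412
308^4 ≡ 412^2 = 169744 ≡ 286
308^8 ≡ 286^2 = 81796 ≡ 308
308^16 ≡ 308^2 = 94864 ≡ 412
308^32 ≡ 412^2 = 169744 ≡ 286
308^64 ≡ 286^2 = 81796 ≡ 308
308^128 ≡ 308^2 = 94864 ≡ 412
308^256 ≡ 412^2 = 169744 ≡ 286
308 = 256 + 32 + 16 + 4, so 308^308 ≡ 286·286·412·286 ≡ 1 (mod 463)
308^2 = 94864 ≡ 412
308^4 ≡ 412^2 = 169744 ≡ 286
308^8 ≡ 286^2 = 81796 ≡ 308
14 = 8 + 4 + 2, so 308^14 ≡ 308·286·412 ≡ 1 (mod 463)
1·1 = 1 ≡ 1 (mod 463)
1 ≡ 1 (mod 463), so the signature is genuine.

genuine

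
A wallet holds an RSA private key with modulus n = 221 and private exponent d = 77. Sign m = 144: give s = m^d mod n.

196

Squares mod 221: m^1≡144, m^2≡183, m^4≡118, m^8≡1, m^16≡1, m^32≡1, m^64≡1
77 = 64 + 8 + 4 + 1, so m^77 ≡ 1·1·118·144 ≡ 196 (mod 221)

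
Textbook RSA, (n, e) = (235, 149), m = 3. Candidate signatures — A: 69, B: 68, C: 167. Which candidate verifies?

Candidate A: 69^149 mod 235 = 19
Candidate B: 68^149 mod 235 = 3
  → matches m = 3
Candidate C: 167^149 mod 235 = 232

B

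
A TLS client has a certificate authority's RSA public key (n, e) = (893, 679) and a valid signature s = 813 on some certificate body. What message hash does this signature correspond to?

Squares mod 893: s^1≡813, s^2≡149, s^4≡769, s^8≡195, s^16≡519, s^32≡568, s^64≡251, s^128≡491, s^256≡864, s^512≡841
679 = 512 + 128 + 32 + 4 + 2 + 1, so s^679 ≡ 841·491·568·769·149·813 ≡ 542 (mod 893)

542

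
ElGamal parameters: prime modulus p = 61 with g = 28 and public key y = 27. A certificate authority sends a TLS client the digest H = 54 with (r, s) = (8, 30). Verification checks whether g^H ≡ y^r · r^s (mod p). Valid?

yes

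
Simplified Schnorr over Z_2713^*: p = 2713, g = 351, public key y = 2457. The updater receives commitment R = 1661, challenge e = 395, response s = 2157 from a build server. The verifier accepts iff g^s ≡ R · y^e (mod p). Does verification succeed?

fails

g^s mod p:
351^2 = 123201 ≡ 1116
351^4 ≡ 1116^2 = 1245456 ≡ 189
351^8 ≡ 189^2 = 35721 ≡ 452
351^16 ≡ 452^2 = 204304 ≡ 829
351^32 ≡ 829^2 = 687241 ≡ 852
351^64 ≡ 852^2 = 725904 ≡ 1533
351^128 ≡ 1533^2 = 2350089 ≡ 631
351^256 ≡ 631^2 = 398161 ≡ 2063
351^512 ≡ 2063^2 = 4255969 ≡ 1985
351^1024 ≡ 1985^2 = 3940225 ≡ 949
351^2048 ≡ 949^2 = 900601 ≡ 2598
2157 = 2048 + 64 + 32 + 8 + 4 + 1, so 351^2157 ≡ 2598·1533·852·452·189·351 ≡ 2456 (mod 2713)
R · y^e mod p:
2457^2 = 6036849 ≡ 424
2457^4 ≡ 424^2 = 179776 ≡ 718
2457^8 ≡ 718^2 = 515524 ≡ 54
2457^16 ≡ 54^2 = 2916 ≡ 203
2457^32 ≡ 203^2 = 41209 ≡ 514
2457^64 ≡ 514^2 = 264196 ≡ 1035
2457^128 ≡ 1035^2 = 1071225 ≡ 2303
2457^256 ≡ 2303^2 = 5303809 ≡ 2607
395 = 256 + 128 + 8 + 2 + 1, so 2457^395 ≡ 2607·2303·54·424·2457 ≡ 433 (mod 2713)
1661·433 = 719213 ≡ 268 (mod 2713)
2456 ≠ 268; the check fails.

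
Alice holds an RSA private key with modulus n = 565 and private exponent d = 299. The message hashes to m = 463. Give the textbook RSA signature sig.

62

m^2 ≡ 463^2 = 214369 ≡ 234
m^4 ≡ 234^2 = 54756 ≡ 516
m^8 ≡ 516^2 = 266256 ≡ 141
m^16 ≡ 141^2 = 19881 ≡ 106
m^32 ≡ 106^2 = 11236 ≡ 501
m^64 ≡ 501^2 = 251001 ≡ 141
m^128 ≡ 141^2 = 19881 ≡ 106
m^256 ≡ 106^2 = 11236 ≡ 501
299 = 256 + 32 + 8 + 2 + 1, so m^299 ≡ 501·501·141·234·463 ≡ 62 (mod 565)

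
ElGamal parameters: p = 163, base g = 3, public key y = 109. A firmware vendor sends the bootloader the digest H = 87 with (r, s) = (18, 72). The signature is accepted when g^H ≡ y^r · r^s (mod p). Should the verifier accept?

reject

Left side g^H mod p:
3^2 = 9
3^4 ≡ 9^2 = 81
3^8 ≡ 81^2 = 6561 ≡ 41
3^16 ≡ 41^2 = 1681 ≡ 51
3^32 ≡ 51^2 = 2601 ≡ 156
3^64 ≡ 156^2 = 24336 ≡ 49
87 = 64 + 16 + 4 + 2 + 1, so 3^87 ≡ 49·51·81·9·3 ≡ 86 (mod 163)
Right side y^r · r^s mod p:
109^2 = 11881 ≡ 145
109^4 ≡ 145^2 = 21025 ≡ 161
109^8 ≡ 161^2 = 25921 ≡ 4
109^16 ≡ 4^2 = 16
18 = 16 + 2, so 109^18 ≡ 16·145 ≡ 38 (mod 163)
18^2 = 324 ≡ 161
18^4 ≡ 161^2 = 25921 ≡ 4
18^8 ≡ 4^2 = 16
18^16 ≡ 16^2 = 256 ≡ 93
18^32 ≡ 93^2 = 8649 ≡ 10
18^64 ≡ 10^2 = 100
72 = 64 + 8, so 18^72 ≡ 100·16 ≡ 133 (mod 163)
38·133 = 5054 ≡ 1 (mod 163)
86 ≠ 1, so verification fails.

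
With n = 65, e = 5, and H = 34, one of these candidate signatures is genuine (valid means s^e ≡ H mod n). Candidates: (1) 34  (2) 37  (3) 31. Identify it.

Candidate 1: Squares mod 65: 34^1≡34, 34^2≡51, 34^4≡1; 5 = 4 + 1, so 34^5 ≡ 1·34 ≡ 34 (mod 65)
  → matches H = 34
Candidate 2: Squares mod 65: 37^1≡37, 37^2≡4, 37^4≡16; 5 = 4 + 1, so 37^5 ≡ 16·37 ≡ 7 (mod 65)
Candidate 3: Squares mod 65: 31^1≡31, 31^2≡51, 31^4≡1; 5 = 4 + 1, so 31^5 ≡ 1·31 ≡ 31 (mod 65)

1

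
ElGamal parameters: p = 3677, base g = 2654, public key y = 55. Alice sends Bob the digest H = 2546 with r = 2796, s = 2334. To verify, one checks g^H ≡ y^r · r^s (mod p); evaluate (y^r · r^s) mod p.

1303

55^2 = 3025
55^4 ≡ 3025^2 = 9150625 ≡ 2249
55^8 ≡ 2249^2 = 5058001 ≡ 2126
55^16 ≡ 2126^2 = 4519876 ≡ 843
55^32 ≡ 843^2 = 710649 ≡ 988
55^64 ≡ 988^2 = 976144 ≡ 1739
55^128 ≡ 1739^2 = 3024121 ≡ 1627
55^256 ≡ 1627^2 = 2647129 ≡ 3366
55^512 ≡ 3366^2 = 11329956 ≡ 1119
55^1024 ≡ 1119^2 = 1252161 ≡ 1981
55^2048 ≡ 1981^2 = 3924361 ≡ 1002
2796 = 2048 + 512 + 128 + 64 + 32 + 8 + 4, so 55^2796 ≡ 1002·1119·1627·1739·988·2126·2249 ≡ 1613 (mod 3677)
2796^2 = 7817616 ≡ 314
2796^4 ≡ 314^2 = 98596 ≡ 2994
2796^8 ≡ 2994^2 = 8964036 ≡ 3187
2796^16 ≡ 3187^2 = 10156969 ≡ 1095
2796^32 ≡ 1095^2 = 1199025 ≡ 323
2796^64 ≡ 323^2 = 104329 ≡ 1373
2796^128 ≡ 1373^2 = 1885129 ≡ 2505
2796^256 ≡ 2505^2 = 6275025 ≡ 2063
2796^512 ≡ 2063^2 = 4255969 ≡ 1680
2796^1024 ≡ 1680^2 = 2822400 ≡ 2141
2796^2048 ≡ 2141^2 = 4583881 ≡ 2339
2334 = 2048 + 256 + 16 + 8 + 4 + 2, so 2796^2334 ≡ 2339·2063·1095·3187·2994·314 ≡ 2114 (mod 3677)
y^r · r^s ≡ 1613·2114 = 3409882 ≡ 1303 (mod 3677)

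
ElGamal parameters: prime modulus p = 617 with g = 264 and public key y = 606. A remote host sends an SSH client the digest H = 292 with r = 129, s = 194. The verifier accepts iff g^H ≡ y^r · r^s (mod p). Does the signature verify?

does not verify

Left side g^H mod p:
Squares mod 617: 264^1≡264, 264^2≡592, 264^4≡8, 264^8≡64, 264^16≡394, 264^32≡369, 264^64≡421, 264^128≡162, 264^256≡330
292 = 256 + 32 + 4, so 264^292 ≡ 330·369·8 ≡ 534 (mod 617)
Right side y^r · r^s mod p:
Squares mod 617: 606^1≡606, 606^2≡121, 606^4≡450, 606^8≡124, 606^16≡568, 606^32≡550, 606^64≡170, 606^128≡518
129 = 128 + 1, so 606^129 ≡ 518·606 ≡ 472 (mod 617)
Squares mod 617: 129^1≡129, 129^2≡599, 129^4≡324, 129^8≡86, 129^16≡609, 129^32≡64, 129^64≡394, 129^128≡369
194 = 128 + 64 + 2, so 129^194 ≡ 369·394·599 ≡ 366 (mod 617)
472·366 = 172752 ≡ 609 (mod 617)
534 ≠ 609, so verification fails.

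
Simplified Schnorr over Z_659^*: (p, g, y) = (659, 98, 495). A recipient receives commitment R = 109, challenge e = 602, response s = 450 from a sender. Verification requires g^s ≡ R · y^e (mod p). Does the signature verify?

verifies

g^s mod p:
Squares mod 659: 98^1≡98, 98^2≡378, 98^4≡540, 98^8≡322, 98^16≡221, 98^32≡75, 98^64≡353, 98^128≡58, 98^256≡69
450 = 256 + 128 + 64 + 2, so 98^450 ≡ 69·58·353·378 ≡ 11 (mod 659)
R · y^e mod p:
Squares mod 659: 495^1≡495, 495^2≡536, 495^4≡631, 495^8≡125, 495^16≡468, 495^32≡236, 495^64≡340, 495^128≡275, 495^256≡499, 495^512≡558
602 = 512 + 64 + 16 + 8 + 2, so 495^602 ≡ 558·340·468·125·536 ≡ 514 (mod 659)
109·514 = 56026 ≡ 11 (mod 659)
11 ≡ 11 (mod 659); signature holds.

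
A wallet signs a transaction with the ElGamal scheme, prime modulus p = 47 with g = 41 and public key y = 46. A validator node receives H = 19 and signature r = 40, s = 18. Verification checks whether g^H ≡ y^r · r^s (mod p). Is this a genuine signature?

Left side g^H mod p:
41^2 = 1681 ≡ 36
41^4 ≡ 36^2 = 1296 ≡ 27
41^8 ≡ 27^2 = 729 ≡ 24
41^16 ≡ 24^2 = 576 ≡ 12
19 = 16 + 2 + 1, so 41^19 ≡ 12·36·41 ≡ 40 (mod 47)
Right side y^r · r^s mod p:
46^2 = 2116 ≡ 1
46^4 ≡ 1^2 = 1
46^8 ≡ 1^2 = 1
46^16 ≡ 1^2 = 1
46^32 ≡ 1^2 = 1
40 = 32 + 8, so 46^40 ≡ 1·1 ≡ 1 (mod 47)
40^2 = 1600 ≡ 2
40^4 ≡ 2^2 = 4
40^8 ≡ 4^2 = 16
40^16 ≡ 16^2 = 256 ≡ 21
18 = 16 + 2, so 40^18 ≡ 21·2 ≡ 42 (mod 47)
1·42 = 42 ≡ 42 (mod 47)
40 ≠ 42, so verification fails.

forged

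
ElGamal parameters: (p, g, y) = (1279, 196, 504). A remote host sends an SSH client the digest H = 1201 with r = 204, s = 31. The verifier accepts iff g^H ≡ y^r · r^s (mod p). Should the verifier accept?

Left side g^H mod p:
196^2 = 38416 ≡ 46
196^4 ≡ 46^2 = 2116 ≡ 837
196^8 ≡ 837^2 = 700569 ≡ 956
196^16 ≡ 956^2 = 913936 ≡ 730
196^32 ≡ 730^2 = 532900 ≡ 836
196^64 ≡ 836^2 = 698896 ≡ 562
196^128 ≡ 562^2 = 315844 ≡ 1210
196^256 ≡ 1210^2 = 1464100 ≡ 924
196^512 ≡ 924^2 = 853776 ≡ 683
196^1024 ≡ 683^2 = 466489 ≡ 933
1201 = 1024 + 128 + 32 + 16 + 1, so 196^1201 ≡ 933·1210·836·730·196 ≡ 265 (mod 1279)
Right side y^r · r^s mod p:
504^2 = 254016 ≡ 774
504^4 ≡ 774^2 = 599076 ≡ 504
504^8 ≡ 504^2 = 254016 ≡ 774
504^16 ≡ 774^2 = 599076 ≡ 504
504^32 ≡ 504^2 = 254016 ≡ 774
504^64 ≡ 774^2 = 599076 ≡ 504
504^128 ≡ 504^2 = 254016 ≡ 774
204 = 128 + 64 + 8 + 4, so 504^204 ≡ 774·504·774·504 ≡ 1 (mod 1279)
204^2 = 41616 ≡ 688
204^4 ≡ 688^2 = 473344 ≡ 114
204^8 ≡ 114^2 = 12996 ≡ 206
204^16 ≡ 206^2 = 42436 ≡ 229
31 = 16 + 8 + 4 + 2 + 1, so 204^31 ≡ 229·206·114·688·204 ≡ 1116 (mod 1279)
1·1116 = 1116 ≡ 1116 (mod 1279)
265 ≠ 1116, so verification fails.

reject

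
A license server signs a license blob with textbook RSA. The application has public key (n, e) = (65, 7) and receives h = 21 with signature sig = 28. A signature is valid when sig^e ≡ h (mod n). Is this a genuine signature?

forged

Squares mod 65: sig^1≡28, sig^2≡4, sig^4≡16
7 = 4 + 2 + 1, so sig^7 ≡ 16·4·28 ≡ 37 (mod 65)
37 ≠ 21, so verification fails.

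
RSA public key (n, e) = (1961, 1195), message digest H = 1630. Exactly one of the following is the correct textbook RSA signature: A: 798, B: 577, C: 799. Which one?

C

Candidate A: Squares mod 1961: 798^1≡798, 798^2≡1440, 798^4≡823, 798^8≡784, 798^16≡863, 798^32≡1550, 798^64≡275, 798^128≡1107, 798^256≡1785, 798^512≡1561, 798^1024≡1159; 1195 = 1024 + 128 + 32 + 8 + 2 + 1, so 798^1195 ≡ 1159·1107·1550·784·1440·798 ≡ 654 (mod 1961)
Candidate B: Squares mod 1961: 577^1≡577, 577^2≡1520, 577^4≡342, 577^8≡1265, 577^16≡49, 577^32≡440, 577^64≡1422, 577^128≡293, 577^256≡1526, 577^512≡969, 577^1024≡1603; 1195 = 1024 + 128 + 32 + 8 + 2 + 1, so 577^1195 ≡ 1603·293·440·1265·1520·577 ≡ 150 (mod 1961)
Candidate C: Squares mod 1961: 799^1≡799, 799^2≡1076, 799^4≡786, 799^8≡81, 799^16≡678, 799^32≡810, 799^64≡1126, 799^128≡1070, 799^256≡1637, 799^512≡1043, 799^1024≡1455; 1195 = 1024 + 128 + 32 + 8 + 2 + 1, so 799^1195 ≡ 1455·1070·810·81·1076·799 ≡ 1630 (mod 1961)
  → matches H = 1630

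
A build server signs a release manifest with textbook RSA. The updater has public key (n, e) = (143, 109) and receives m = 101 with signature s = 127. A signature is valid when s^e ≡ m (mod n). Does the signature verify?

s^2 ≡ 127^2 = 16129 ≡ 113
s^4 ≡ 113^2 = 12769 ≡ 42
s^8 ≡ 42^2 = 1764 ≡ 48
s^16 ≡ 48^2 = 2304 ≡ 16
s^32 ≡ 16^2 = 256 ≡ 113
s^64 ≡ 113^2 = 12769 ≡ 42
109 = 64 + 32 + 8 + 4 + 1, so s^109 ≡ 42·113·48·42·127 ≡ 101 (mod 143)
101 = m, so the signature checks out.

verifies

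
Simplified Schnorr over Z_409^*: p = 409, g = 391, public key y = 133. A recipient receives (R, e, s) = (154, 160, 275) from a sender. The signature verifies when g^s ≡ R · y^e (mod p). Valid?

no

g^s mod p:
391^275 mod 409 = 407
R · y^e mod p:
133^160 mod 409 = 81
154·81 = 12474 ≡ 204 (mod 409)
407 ≠ 204; the check fails.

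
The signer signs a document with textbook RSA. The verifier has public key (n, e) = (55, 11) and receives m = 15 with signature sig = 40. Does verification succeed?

fails

Squares mod 55: sig^1≡40, sig^2≡5, sig^4≡25, sig^8≡20
11 = 8 + 2 + 1, so sig^11 ≡ 20·5·40 ≡ 40 (mod 55)
The recovered value 40 does not match the digest 15.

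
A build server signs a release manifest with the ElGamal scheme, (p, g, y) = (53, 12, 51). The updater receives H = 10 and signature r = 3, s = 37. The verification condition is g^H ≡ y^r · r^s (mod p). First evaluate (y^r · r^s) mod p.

9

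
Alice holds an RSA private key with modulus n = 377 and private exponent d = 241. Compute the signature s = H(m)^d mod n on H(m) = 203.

(H(m))^241 mod 377 = 203

203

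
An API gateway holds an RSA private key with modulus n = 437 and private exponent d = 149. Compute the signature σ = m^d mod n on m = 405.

43

m^2 ≡ 405^2 = 164025 ≡ 150
m^4 ≡ 150^2 = 22500 ≡ 213
m^8 ≡ 213^2 = 45369 ≡ 358
m^16 ≡ 358^2 = 128164 ≡ 123
m^32 ≡ 123^2 = 15129 ≡ 271
m^64 ≡ 271^2 = 73441 ≡ 25
m^128 ≡ 25^2 = 625 ≡ 188
149 = 128 + 16 + 4 + 1, so m^149 ≡ 188·123·213·405 ≡ 43 (mod 437)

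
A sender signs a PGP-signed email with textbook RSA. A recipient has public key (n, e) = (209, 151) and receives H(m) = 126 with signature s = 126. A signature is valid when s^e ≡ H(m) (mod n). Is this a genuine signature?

genuine

s^2 ≡ 126^2 = 15876 ≡ 201
s^4 ≡ 201^2 = 40401 ≡ 64
s^8 ≡ 64^2 = 4096 ≡ 125
s^16 ≡ 125^2 = 15625 ≡ 159
s^32 ≡ 159^2 = 25281 ≡ 201
s^64 ≡ 201^2 = 40401 ≡ 64
s^128 ≡ 64^2 = 4096 ≡ 125
151 = 128 + 16 + 4 + 2 + 1, so s^151 ≡ 125·159·64·201·126 ≡ 126 (mod 209)
126 = H(m), so the signature checks out.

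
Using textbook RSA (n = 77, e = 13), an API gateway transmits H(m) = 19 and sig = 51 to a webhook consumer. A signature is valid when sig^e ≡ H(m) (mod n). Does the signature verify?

sig^2 ≡ 51^2 = 2601 ≡ 60
sig^4 ≡ 60^2 = 3600 ≡ 58
sig^8 ≡ 58^2 = 3364 ≡ 53
13 = 8 + 4 + 1, so sig^13 ≡ 53·58·51 ≡ 2 (mod 77)
The recovered value 2 does not match the digest 19.

does not verify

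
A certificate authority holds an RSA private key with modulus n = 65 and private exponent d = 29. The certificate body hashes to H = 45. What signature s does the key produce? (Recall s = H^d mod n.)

15

H^2 ≡ 45^2 = 2025 ≡ 10
H^4 ≡ 10^2 = 100 ≡ 35
H^8 ≡ 35^2 = 1225 ≡ 55
H^16 ≡ 55^2 = 3025 ≡ 35
29 = 16 + 8 + 4 + 1, so H^29 ≡ 35·55·35·45 ≡ 15 (mod 65)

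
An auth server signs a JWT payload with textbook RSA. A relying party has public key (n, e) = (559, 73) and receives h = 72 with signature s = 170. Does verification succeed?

s^2 ≡ 170^2 = 28900 ≡ 391
s^4 ≡ 391^2 = 152881 ≡ 274
s^8 ≡ 274^2 = 75076 ≡ 170
s^16 ≡ 170^2 = 28900 ≡ 391
s^32 ≡ 391^2 = 152881 ≡ 274
s^64 ≡ 274^2 = 75076 ≡ 170
73 = 64 + 8 + 1, so s^73 ≡ 170·170·170 ≡ 508 (mod 559)
s^73 mod 559 = 508, but h = 72.

fails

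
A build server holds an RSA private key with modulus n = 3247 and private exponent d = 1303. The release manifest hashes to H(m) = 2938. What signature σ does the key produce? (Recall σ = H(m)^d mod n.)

2505

(H(m))^2 ≡ 2938^2 = 8631844 ≡ 1318
(H(m))^4 ≡ 1318^2 = 1737124 ≡ 3226
(H(m))^8 ≡ 3226^2 = 10407076 ≡ 441
(H(m))^16 ≡ 441^2 = 194481 ≡ 2908
(H(m))^32 ≡ 2908^2 = 8456464 ≡ 1276
(H(m))^64 ≡ 1276^2 = 1628176 ≡ 1429
(H(m))^128 ≡ 1429^2 = 2042041 ≡ 2925
(H(m))^256 ≡ 2925^2 = 8555625 ≡ 3027
(H(m))^512 ≡ 3027^2 = 9162729 ≡ 2942
(H(m))^1024 ≡ 2942^2 = 8655364 ≡ 2109
1303 = 1024 + 256 + 16 + 4 + 2 + 1, so (H(m))^1303 ≡ 2109·3027·2908·3226·1318·2938 ≡ 2505 (mod 3247)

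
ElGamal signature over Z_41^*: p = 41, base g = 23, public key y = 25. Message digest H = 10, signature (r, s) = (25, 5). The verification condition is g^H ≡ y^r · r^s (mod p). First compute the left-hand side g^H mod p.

1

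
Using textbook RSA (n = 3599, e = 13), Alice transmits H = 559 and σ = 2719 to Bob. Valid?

σ^2 ≡ 2719^2 = 7392961 ≡ 615
σ^4 ≡ 615^2 = 378225 ≡ 330
σ^8 ≡ 330^2 = 108900 ≡ 930
13 = 8 + 4 + 1, so σ^13 ≡ 930·330·2719 ≡ 559 (mod 3599)
559 = H, so the signature checks out.

yes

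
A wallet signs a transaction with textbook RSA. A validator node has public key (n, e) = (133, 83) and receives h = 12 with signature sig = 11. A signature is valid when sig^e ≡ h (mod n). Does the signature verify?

sig^2 ≡ 11^2 = 121
sig^4 ≡ 121^2 = 14641 ≡ 11
sig^8 ≡ 11^2 = 121
sig^16 ≡ 121^2 = 14641 ≡ 11
sig^32 ≡ 11^2 = 121
sig^64 ≡ 121^2 = 14641 ≡ 11
83 = 64 + 16 + 2 + 1, so sig^83 ≡ 11·11·121·11 ≡ 121 (mod 133)
The recovered value 121 does not match the digest 12.

does not verify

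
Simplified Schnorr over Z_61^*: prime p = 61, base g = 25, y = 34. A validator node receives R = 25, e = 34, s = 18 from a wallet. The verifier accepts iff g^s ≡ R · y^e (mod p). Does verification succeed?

fails

g^s mod p:
25^2 = 625 ≡ 15
25^4 ≡ 15^2 = 225 ≡ 42
25^8 ≡ 42^2 = 1764 ≡ 56
25^16 ≡ 56^2 = 3136 ≡ 25
18 = 16 + 2, so 25^18 ≡ 25·15 ≡ 9 (mod 61)
R · y^e mod p:
34^2 = 1156 ≡ 58
34^4 ≡ 58^2 = 3364 ≡ 9
34^8 ≡ 9^2 = 81 ≡ 20
34^16 ≡ 20^2 = 400 ≡ 34
34^32 ≡ 34^2 = 1156 ≡ 58
34 = 32 + 2, so 34^34 ≡ 58·58 ≡ 9 (mod 61)
25·9 = 225 ≡ 42 (mod 61)
9 ≠ 42; the check fails.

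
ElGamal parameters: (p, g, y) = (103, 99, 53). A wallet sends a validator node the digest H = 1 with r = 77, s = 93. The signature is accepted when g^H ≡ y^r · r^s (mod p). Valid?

Left side g^H mod p:
99^1 mod 103 = 99
Right side y^r · r^s mod p:
Squares mod 103: 53^1≡53, 53^2≡28, 53^4≡63, 53^8≡55, 53^16≡38, 53^32≡2, 53^64≡4
77 = 64 + 8 + 4 + 1, so 53^77 ≡ 4·55·63·53 ≡ 87 (mod 103)
Squares mod 103: 77^1≡77, 77^2≡58, 77^4≡68, 77^8≡92, 77^16≡18, 77^32≡15, 77^64≡19
93 = 64 + 16 + 8 + 4 + 1, so 77^93 ≡ 19·18·92·68·77 ≡ 94 (mod 103)
87·94 = 8178 ≡ 41 (mod 103)
99 ≠ 41, so verification fails.

no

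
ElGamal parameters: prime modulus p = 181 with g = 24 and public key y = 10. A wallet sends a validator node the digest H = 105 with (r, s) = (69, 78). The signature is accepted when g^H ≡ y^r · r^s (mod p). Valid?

Left side g^H mod p:
24^105 mod 181 = 155
Right side y^r · r^s mod p:
10^69 mod 181 = 30
69^78 mod 181 = 156
30·156 = 4680 ≡ 155 (mod 181)
155 ≡ 155 (mod 181), so the signature is genuine.

yes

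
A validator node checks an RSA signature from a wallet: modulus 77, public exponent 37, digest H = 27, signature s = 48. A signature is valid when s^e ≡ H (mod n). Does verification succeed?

Squares mod 77: s^1≡48, s^2≡71, s^4≡36, s^8≡64, s^16≡15, s^32≡71
37 = 32 + 4 + 1, so s^37 ≡ 71·36·48 ≡ 27 (mod 77)
27 = H, so the signature checks out.

passes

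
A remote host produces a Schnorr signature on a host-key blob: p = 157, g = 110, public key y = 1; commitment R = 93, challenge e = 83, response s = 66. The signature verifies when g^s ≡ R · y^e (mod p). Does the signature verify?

verifies

g^s mod p:
110^2 = 12100 ≡ 11
110^4 ≡ 11^2 = 121
110^8 ≡ 121^2 = 14641 ≡ 40
110^16 ≡ 40^2 = 1600 ≡ 30
110^32 ≡ 30^2 = 900 ≡ 115
110^64 ≡ 115^2 = 13225 ≡ 37
66 = 64 + 2, so 110^66 ≡ 37·11 ≡ 93 (mod 157)
R · y^e mod p:
1^2 = 1
1^4 ≡ 1^2 = 1
1^8 ≡ 1^2 = 1
1^16 ≡ 1^2 = 1
1^32 ≡ 1^2 = 1
1^64 ≡ 1^2 = 1
83 = 64 + 16 + 2 + 1, so 1^83 ≡ 1·1·1·1 ≡ 1 (mod 157)
93·1 = 93 ≡ 93 (mod 157)
93 ≡ 93 (mod 157); signature holds.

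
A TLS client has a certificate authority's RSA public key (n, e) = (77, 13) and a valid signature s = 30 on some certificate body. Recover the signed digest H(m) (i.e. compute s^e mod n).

Squares mod 77: s^1≡30, s^2≡53, s^4≡37, s^8≡60
13 = 8 + 4 + 1, so s^13 ≡ 60·37·30 ≡ 72 (mod 77)

72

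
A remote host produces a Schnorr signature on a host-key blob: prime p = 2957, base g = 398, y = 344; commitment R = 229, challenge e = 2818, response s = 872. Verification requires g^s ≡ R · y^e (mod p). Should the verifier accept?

accept

g^s mod p:
398^2 = 158404 ≡ 1683
398^4 ≡ 1683^2 = 2832489 ≡ 2640
398^8 ≡ 2640^2 = 6969600 ≡ 2908
398^16 ≡ 2908^2 = 8456464 ≡ 2401
398^32 ≡ 2401^2 = 5764801 ≡ 1608
398^64 ≡ 1608^2 = 2585664 ≡ 1246
398^128 ≡ 1246^2 = 1552516 ≡ 91
398^256 ≡ 91^2 = 8281 ≡ 2367
398^512 ≡ 2367^2 = 5602689 ≡ 2131
872 = 512 + 256 + 64 + 32 + 8, so 398^872 ≡ 2131·2367·1246·1608·2908 ≡ 2032 (mod 2957)
R · y^e mod p:
344^2 = 118336 ≡ 56
344^4 ≡ 56^2 = 3136 ≡ 179
344^8 ≡ 179^2 = 32041 ≡ 2471
344^16 ≡ 2471^2 = 6105841 ≡ 2593
344^32 ≡ 2593^2 = 6723649 ≡ 2388
344^64 ≡ 2388^2 = 5702544 ≡ 1448
344^128 ≡ 1448^2 = 2096704 ≡ 191
344^256 ≡ 191^2 = 36481 ≡ 997
344^512 ≡ 997^2 = 994009 ≡ 457
344^1024 ≡ 457^2 = 208849 ≡ 1859
344^2048 ≡ 1859^2 = 3455881 ≡ 2105
2818 = 2048 + 512 + 256 + 2, so 344^2818 ≡ 2105·457·997·56 ≡ 138 (mod 2957)
229·138 = 31602 ≡ 2032 (mod 2957)
2032 ≡ 2032 (mod 2957); signature holds.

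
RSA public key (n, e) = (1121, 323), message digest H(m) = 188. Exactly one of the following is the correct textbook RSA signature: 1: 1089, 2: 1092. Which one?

2

Candidate 1: 1089^2 = 1185921 ≡ 1024; 1089^4 ≡ 1024^2 = 1048576 ≡ 441; 1089^8 ≡ 441^2 = 194481 ≡ 548; 1089^16 ≡ 548^2 = 300304 ≡ 997; 1089^32 ≡ 997^2 = 994009 ≡ 803; 1089^64 ≡ 803^2 = 644809 ≡ 234; 1089^128 ≡ 234^2 = 54756 ≡ 948; 1089^256 ≡ 948^2 = 898704 ≡ 783; 323 = 256 + 64 + 2 + 1, so 1089^323 ≡ 783·234·1024·1089 ≡ 795 (mod 1121)
Candidate 2: 1092^2 = 1192464 ≡ 841; 1092^4 ≡ 841^2 = 707281 ≡ 1051; 1092^8 ≡ 1051^2 = 1104601 ≡ 416; 1092^16 ≡ 416^2 = 173056 ≡ 422; 1092^32 ≡ 422^2 = 178084 ≡ 966; 1092^64 ≡ 966^2 = 933156 ≡ 484; 1092^128 ≡ 484^2 = 234256 ≡ 1088; 1092^256 ≡ 1088^2 = 1183744 ≡ 1089; 323 = 256 + 64 + 2 + 1, so 1092^323 ≡ 1089·484·841·1092 ≡ 188 (mod 1121)
  → matches H(m) = 188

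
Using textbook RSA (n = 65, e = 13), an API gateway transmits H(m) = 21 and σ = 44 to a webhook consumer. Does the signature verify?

does not verify

σ^2 ≡ 44^2 = 1936 ≡ 51
σ^4 ≡ 51^2 = 2601 ≡ 1
σ^8 ≡ 1^2 = 1
13 = 8 + 4 + 1, so σ^13 ≡ 1·1·44 ≡ 44 (mod 65)
σ^13 mod 65 = 44, but H(m) = 21.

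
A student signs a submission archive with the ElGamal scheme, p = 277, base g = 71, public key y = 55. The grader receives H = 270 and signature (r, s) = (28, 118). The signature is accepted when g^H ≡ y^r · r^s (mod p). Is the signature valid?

Left side g^H mod p:
71^2 = 5041 ≡ 55
71^4 ≡ 55^2 = 3025 ≡ 255
71^8 ≡ 255^2 = 65025 ≡ 207
71^16 ≡ 207^2 = 42849 ≡ 191
71^32 ≡ 191^2 = 36481 ≡ 194
71^64 ≡ 194^2 = 37636 ≡ 241
71^128 ≡ 241^2 = 58081 ≡ 188
71^256 ≡ 188^2 = 35344 ≡ 165
270 = 256 + 8 + 4 + 2, so 71^270 ≡ 165·207·255·55 ≡ 19 (mod 277)
Right side y^r · r^s mod p:
55^2 = 3025 ≡ 255
55^4 ≡ 255^2 = 65025 ≡ 207
55^8 ≡ 207^2 = 42849 ≡ 191
55^16 ≡ 191^2 = 36481 ≡ 194
28 = 16 + 8 + 4, so 55^28 ≡ 194·191·207 ≡ 48 (mod 277)
28^2 = 784 ≡ 230
28^4 ≡ 230^2 = 52900 ≡ 270
28^8 ≡ 270^2 = 72900 ≡ 49
28^16 ≡ 49^2 = 2401 ≡ 185
28^32 ≡ 185^2 = 34225 ≡ 154
28^64 ≡ 154^2 = 23716 ≡ 171
118 = 64 + 32 + 16 + 4 + 2, so 28^118 ≡ 171·154·185·270·230 ≡ 237 (mod 277)
48·237 = 11376 ≡ 19 (mod 277)
19 ≡ 19 (mod 277), so the signature is genuine.

valid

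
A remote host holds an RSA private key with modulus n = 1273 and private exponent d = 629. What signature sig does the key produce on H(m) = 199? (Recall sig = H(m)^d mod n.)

473

(H(m))^629 mod 1273 = 473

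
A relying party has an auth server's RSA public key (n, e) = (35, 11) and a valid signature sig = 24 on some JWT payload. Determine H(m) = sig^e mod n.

sig^11 mod 35 = 19

19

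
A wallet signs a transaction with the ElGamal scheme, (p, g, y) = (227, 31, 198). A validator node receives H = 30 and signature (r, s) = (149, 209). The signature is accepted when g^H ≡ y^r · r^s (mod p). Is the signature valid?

valid

Left side g^H mod p:
31^2 = 961 ≡ 53
31^4 ≡ 53^2 = 2809 ≡ 85
31^8 ≡ 85^2 = 7225 ≡ 188
31^16 ≡ 188^2 = 35344 ≡ 159
30 = 16 + 8 + 4 + 2, so 31^30 ≡ 159·188·85·53 ≡ 23 (mod 227)
Right side y^r · r^s mod p:
198^2 = 39204 ≡ 160
198^4 ≡ 160^2 = 25600 ≡ 176
198^8 ≡ 176^2 = 30976 ≡ 104
198^16 ≡ 104^2 = 10816 ≡ 147
198^32 ≡ 147^2 = 21609 ≡ 44
198^64 ≡ 44^2 = 1936 ≡ 120
198^128 ≡ 120^2 = 14400 ≡ 99
149 = 128 + 16 + 4 + 1, so 198^149 ≡ 99·147·176·198 ≡ 201 (mod 227)
149^2 = 22201 ≡ 182
149^4 ≡ 182^2 = 33124 ≡ 209
149^8 ≡ 209^2 = 43681 ≡ 97
149^16 ≡ 97^2 = 9409 ≡ 102
149^32 ≡ 102^2 = 10404 ≡ 189
149^64 ≡ 189^2 = 35721 ≡ 82
149^128 ≡ 82^2 = 6724 ≡ 141
209 = 128 + 64 + 16 + 1, so 149^209 ≡ 141·82·102·149 ≡ 165 (mod 227)
201·165 = 33165 ≡ 23 (mod 227)
23 ≡ 23 (mod 227), so the signature is genuine.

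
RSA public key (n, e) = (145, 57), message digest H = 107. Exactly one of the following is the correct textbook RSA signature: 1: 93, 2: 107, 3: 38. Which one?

Candidate 1: Squares mod 145: 93^1≡93, 93^2≡94, 93^4≡136, 93^8≡81, 93^16≡36, 93^32≡136; 57 = 32 + 16 + 8 + 1, so 93^57 ≡ 136·36·81·93 ≡ 93 (mod 145)
Candidate 2: Squares mod 145: 107^1≡107, 107^2≡139, 107^4≡36, 107^8≡136, 107^16≡81, 107^32≡36; 57 = 32 + 16 + 8 + 1, so 107^57 ≡ 36·81·136·107 ≡ 107 (mod 145)
  → matches H = 107
Candidate 3: Squares mod 145: 38^1≡38, 38^2≡139, 38^4≡36, 38^8≡136, 38^16≡81, 38^32≡36; 57 = 32 + 16 + 8 + 1, so 38^57 ≡ 36·81·136·38 ≡ 38 (mod 145)

2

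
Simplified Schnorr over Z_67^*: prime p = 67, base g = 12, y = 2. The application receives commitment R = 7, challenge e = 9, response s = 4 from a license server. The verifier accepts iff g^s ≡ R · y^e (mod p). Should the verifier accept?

g^s mod p:
Squares mod 67: 12^1≡12, 12^2≡10, 12^4≡33
12^4 ≡ 33 (mod 67)
R · y^e mod p:
Squares mod 67: 2^1≡2, 2^2≡4, 2^4≡16, 2^8≡55
9 = 8 + 1, so 2^9 ≡ 55·2 ≡ 43 (mod 67)
7·43 = 301 ≡ 33 (mod 67)
33 ≡ 33 (mod 67); signature holds.

accept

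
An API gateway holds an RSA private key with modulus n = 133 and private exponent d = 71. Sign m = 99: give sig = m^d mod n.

43

m^2 ≡ 99^2 = 9801 ≡ 92
m^4 ≡ 92^2 = 8464 ≡ 85
m^8 ≡ 85^2 = 7225 ≡ 43
m^16 ≡ 43^2 = 1849 ≡ 120
m^32 ≡ 120^2 = 14400 ≡ 36
m^64 ≡ 36^2 = 1296 ≡ 99
71 = 64 + 4 + 2 + 1, so m^71 ≡ 99·85·92·99 ≡ 43 (mod 133)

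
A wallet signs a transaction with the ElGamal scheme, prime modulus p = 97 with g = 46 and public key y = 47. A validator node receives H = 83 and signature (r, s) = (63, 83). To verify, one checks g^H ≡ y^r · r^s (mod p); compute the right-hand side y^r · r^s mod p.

52

47^2 = 2209 ≡ 75
47^4 ≡ 75^2 = 5625 ≡ 96
47^8 ≡ 96^2 = 9216 ≡ 1
47^16 ≡ 1^2 = 1
47^32 ≡ 1^2 = 1
63 = 32 + 16 + 8 + 4 + 2 + 1, so 47^63 ≡ 1·1·1·96·75·47 ≡ 64 (mod 97)
63^2 = 3969 ≡ 89
63^4 ≡ 89^2 = 7921 ≡ 64
63^8 ≡ 64^2 = 4096 ≡ 22
63^16 ≡ 22^2 = 484 ≡ 96
63^32 ≡ 96^2 = 9216 ≡ 1
63^64 ≡ 1^2 = 1
83 = 64 + 16 + 2 + 1, so 63^83 ≡ 1·96·89·63 ≡ 19 (mod 97)
y^r · r^s ≡ 64·19 = 1216 ≡ 52 (mod 97)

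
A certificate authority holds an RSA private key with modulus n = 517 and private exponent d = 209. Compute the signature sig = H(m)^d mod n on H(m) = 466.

454

(H(m))^2 ≡ 466^2 = 217156 ≡ 16
(H(m))^4 ≡ 16^2 = 256
(H(m))^8 ≡ 256^2 = 65536 ≡ 394
(H(m))^16 ≡ 394^2 = 155236 ≡ 136
(H(m))^32 ≡ 136^2 = 18496 ≡ 401
(H(m))^64 ≡ 401^2 = 160801 ≡ 14
(H(m))^128 ≡ 14^2 = 196
209 = 128 + 64 + 16 + 1, so (H(m))^209 ≡ 196·14·136·466 ≡ 454 (mod 517)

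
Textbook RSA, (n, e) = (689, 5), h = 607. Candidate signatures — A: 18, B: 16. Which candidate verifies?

Candidate A: 18^2 = 324; 18^4 ≡ 324^2 = 104976 ≡ 248; 5 = 4 + 1, so 18^5 ≡ 248·18 ≡ 330 (mod 689)
Candidate B: 16^2 = 256; 16^4 ≡ 256^2 = 65536 ≡ 81; 5 = 4 + 1, so 16^5 ≡ 81·16 ≡ 607 (mod 689)
  → matches h = 607

B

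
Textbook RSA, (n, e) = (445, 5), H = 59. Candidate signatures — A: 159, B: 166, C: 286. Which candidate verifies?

A

Candidate A: Squares mod 445: 159^1≡159, 159^2≡361, 159^4≡381; 5 = 4 + 1, so 159^5 ≡ 381·159 ≡ 59 (mod 445)
  → matches H = 59
Candidate B: Squares mod 445: 166^1≡166, 166^2≡411, 166^4≡266; 5 = 4 + 1, so 166^5 ≡ 266·166 ≡ 101 (mod 445)
Candidate C: Squares mod 445: 286^1≡286, 286^2≡361, 286^4≡381; 5 = 4 + 1, so 286^5 ≡ 381·286 ≡ 386 (mod 445)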